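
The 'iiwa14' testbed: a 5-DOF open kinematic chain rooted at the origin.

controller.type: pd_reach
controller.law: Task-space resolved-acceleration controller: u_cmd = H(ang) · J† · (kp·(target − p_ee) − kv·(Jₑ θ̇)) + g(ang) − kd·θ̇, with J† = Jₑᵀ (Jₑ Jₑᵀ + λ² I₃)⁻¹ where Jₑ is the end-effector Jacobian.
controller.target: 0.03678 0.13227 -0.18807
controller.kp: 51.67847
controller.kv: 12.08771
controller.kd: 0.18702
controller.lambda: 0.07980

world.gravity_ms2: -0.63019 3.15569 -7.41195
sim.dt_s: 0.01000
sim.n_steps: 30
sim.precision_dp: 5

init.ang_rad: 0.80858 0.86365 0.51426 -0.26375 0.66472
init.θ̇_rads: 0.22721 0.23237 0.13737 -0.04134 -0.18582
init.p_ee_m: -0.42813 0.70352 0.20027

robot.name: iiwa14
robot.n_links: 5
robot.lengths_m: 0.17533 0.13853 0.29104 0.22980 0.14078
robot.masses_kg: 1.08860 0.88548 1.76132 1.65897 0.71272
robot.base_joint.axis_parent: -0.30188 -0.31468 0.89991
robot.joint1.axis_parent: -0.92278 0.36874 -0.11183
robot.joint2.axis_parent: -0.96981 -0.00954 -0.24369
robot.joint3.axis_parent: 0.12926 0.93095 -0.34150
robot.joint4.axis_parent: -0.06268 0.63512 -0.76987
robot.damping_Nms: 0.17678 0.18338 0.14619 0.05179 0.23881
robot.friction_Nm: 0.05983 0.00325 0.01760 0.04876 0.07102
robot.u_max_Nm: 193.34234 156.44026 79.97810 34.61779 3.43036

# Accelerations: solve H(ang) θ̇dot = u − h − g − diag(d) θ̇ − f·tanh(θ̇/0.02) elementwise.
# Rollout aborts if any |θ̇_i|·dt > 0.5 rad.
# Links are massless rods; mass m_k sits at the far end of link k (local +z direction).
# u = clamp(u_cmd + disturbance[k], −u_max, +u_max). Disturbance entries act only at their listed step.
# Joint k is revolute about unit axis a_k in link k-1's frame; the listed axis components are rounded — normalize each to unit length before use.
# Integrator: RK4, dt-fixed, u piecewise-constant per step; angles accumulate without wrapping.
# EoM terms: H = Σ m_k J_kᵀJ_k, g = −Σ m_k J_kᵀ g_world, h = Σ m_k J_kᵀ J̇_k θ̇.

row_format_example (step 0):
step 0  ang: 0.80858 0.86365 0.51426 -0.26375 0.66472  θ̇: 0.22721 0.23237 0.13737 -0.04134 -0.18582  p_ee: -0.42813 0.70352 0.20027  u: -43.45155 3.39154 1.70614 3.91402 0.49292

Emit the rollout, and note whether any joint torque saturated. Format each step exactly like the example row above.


step 1  ang: 0.80715 0.86193 0.52301 -0.26981 0.66624  θ̇: -0.50434 -0.56097 1.58532 -1.13342 0.26526  p_ee: -0.42861 0.70267 0.19609  u: -42.01478 0.24816 -0.81260 3.66945 0.38435
step 2  ang: 0.79890 0.85333 0.54449 -0.28583 0.66755  θ̇: -1.13694 -1.12548 2.66640 -2.08175 0.06287  p_ee: -0.42789 0.70110 0.19047  u: -42.28692 -2.43775 -2.95487 3.58585 0.41265
step 3  ang: 0.78464 0.84013 0.57521 -0.31144 0.66763  θ̇: -1.70643 -1.47558 3.42741 -3.05801 0.06705  p_ee: -0.42608 0.69882 0.18369  u: -42.54884 -4.48489 -4.42410 3.41051 0.38370
step 4  ang: 0.76494 0.82424 0.61233 -0.34658 0.66667  θ̇: -2.22435 -1.66524 3.94743 -3.98614 -0.12300  p_ee: -0.42315 0.69577 0.17602  u: -42.66720 -5.98640 -5.37446 3.17677 0.38381
step 5  ang: 0.74028 0.80723 0.65357 -0.39107 0.66520  θ̇: -2.70003 -1.70843 4.26548 -4.89684 -0.20276  p_ee: -0.41903 0.69184 0.16772  u: -41.72728 -6.89558 -5.71312 2.76851 0.34353
step 6  ang: 0.71109 0.79039 0.69721 -0.44420 0.66219  θ̇: -3.12898 -1.63650 4.43191 -5.71101 -0.41541  p_ee: -0.41368 0.68695 0.15897  u: -39.76595 -7.31361 -5.59326 2.23277 0.31663
step 7  ang: 0.67788 0.77480 0.74186 -0.50494 0.65715  θ̇: -3.50662 -1.46325 4.47854 -6.41390 -0.61248  p_ee: -0.40707 0.68099 0.14997  u: -36.57584 -7.29993 -5.07358 1.55748 0.27180
step 8  ang: 0.64119 0.76137 0.78651 -0.57200 0.65028  θ̇: -3.82606 -1.21081 4.44162 -6.97196 -0.78176  p_ee: -0.39915 0.67393 0.14092  u: -32.37707 -6.98061 -4.29941 0.79046 0.21072
step 9  ang: 0.60163 0.75078 0.83050 -0.64382 0.64192  θ̇: -4.08344 -0.90285 4.35471 -7.36589 -0.91153  p_ee: -0.38993 0.66580 0.13199  u: -27.54493 -6.49081 -3.41747 -0.00732 0.13671
step 10  ang: 0.55980 0.74346 0.87349 -0.71874 0.63247  θ̇: -4.27940 -0.56218 4.24595 -7.59281 -0.99691  p_ee: -0.37945 0.65667 0.12330  u: -22.49207 -5.94713 -2.54641 -0.77807 0.05479
step 11  ang: 0.51630 0.73963 0.91536 -0.79514 0.62236  θ̇: -4.41897 -0.20794 4.13556 -7.66423 -1.03974  p_ee: -0.36781 0.64666 0.11496  u: -17.57320 -5.43022 -1.76107 -1.47887 -0.02958
step 12  ang: 0.47166 0.73935 0.95617 -0.87155 0.61199  θ̇: -4.51025 0.14596 4.03541 -7.60086 -1.04679  p_ee: -0.35512 0.63595 0.10701  u: -13.03951 -4.98234 -1.09360 -2.08560 -0.11150
step 13  ang: 0.42630 0.74256 0.99605 -0.94676 0.60166  θ̇: -4.56281 0.49095 3.95017 -7.42737 -1.02668  p_ee: -0.34155 0.62471 0.09948  u: -9.03479 -4.61514 -0.54420 -2.59093 -0.18746
step 14  ang: 0.38057 0.74917 1.03516 -1.01979 0.59162  θ̇: -4.58641 0.82469 3.87746 -7.16924 -0.98729  p_ee: -0.32727 0.61310 0.09234  u: -5.61687 -4.31920 -0.09222 -2.99888 -0.25543
step 15  ang: 0.33469 0.75905 1.07358 -1.08992 0.58202  θ̇: -4.59022 1.14712 3.81279 -6.84873 -0.93656  p_ee: -0.31244 0.60131 0.08558  u: -2.78190 -4.07626 0.29015 -3.32027 -0.31443
step 16  ang: 0.28885 0.77210 1.11139 -1.15660 0.57294  θ̇: -4.58241 1.46008 3.75025 -6.48457 -0.88014  p_ee: -0.29722 0.58948 0.07914  u: -0.48785 -3.86590 0.63147 -3.56872 -0.36446
step 17  ang: 0.24310 0.78824 1.14855 -1.21950 0.56443  θ̇: -4.57008 1.76609 3.68398 -6.09171 -0.82210  p_ee: -0.28175 0.57772 0.07297  u: 1.32678 -3.66973 0.95673 -3.75780 -0.40609
step 18  ang: 0.19747 0.80741 1.18503 -1.27837 0.55649  θ̇: -4.55935 2.06751 3.60900 -5.68155 -0.76519  p_ee: -0.26616 0.56616 0.06703  u: 2.73072 -3.47328 1.28551 -3.89964 -0.44013
step 19  ang: 0.15191 0.82957 1.22070 -1.33309 0.54910  θ̇: -4.55553 2.36601 3.52177 -5.26244 -0.71111  p_ee: -0.25054 0.55487 0.06125  u: 3.79216 -3.26637 1.63172 -4.00426 -0.46748
step 20  ang: 0.10634 0.85471 1.25543 -1.38360 0.54223  θ̇: -4.56332 2.66228 3.42035 -4.84015 -0.66081  p_ee: -0.23498 0.54390 0.05558  u: 4.57431 -3.04261 2.00413 -4.07960 -0.48901
step 21  ang: 0.06060 0.88279 1.28908 -1.42988 0.53584  θ̇: -4.58703 2.95589 3.30440 -4.41832 -0.61463  p_ee: -0.21953 0.53331 0.04997  u: 5.13307 -2.79853 2.40738 -4.13168 -0.50550
step 22  ang: 0.01454 0.91379 1.32150 -1.47196 0.52989  θ̇: -4.63075 3.24535 3.17511 -3.99880 -0.57246  p_ee: -0.20425 0.52311 0.04437  u: 5.51615 -2.53249 2.84300 -4.16499 -0.51764
step 23  ang: -0.03209 0.94765 1.35258 -1.50986 0.52434  θ̇: -4.69855 3.52814 3.03503 -3.58190 -0.53387  p_ee: -0.18915 0.51332 0.03874  u: 5.76299 -2.24379 3.31058 -4.18282 -0.52602
step 24  ang: -0.07953 0.98429 1.38222 -1.54360 0.51916  θ̇: -4.79473 3.80085 2.88790 -3.16657 -0.49811  p_ee: -0.17427 0.50391 0.03303  u: 5.90523 -1.93170 3.80876 -4.18764 -0.53112
step 25  ang: -0.12810 1.02359 1.41038 -1.57319 0.51433  θ̇: -4.92401 4.05933 2.73849 -2.75048 -0.46424  p_ee: -0.15961 0.49489 0.02721  u: 5.96751 -1.59469 4.33613 -4.18136 -0.53338
step 26  ang: -0.17815 1.06538 1.43705 -1.59859 0.50984  θ̇: -5.09185 4.29878 2.59253 -2.32998 -0.43105  p_ee: -0.14520 0.48621 0.02123  u: 5.96835 -1.22976 4.89215 -4.16555 -0.53317
step 27  ang: -0.23010 1.10945 1.46232 -1.61975 0.50568  θ̇: -5.30480 4.51384 2.45667 -1.89997 -0.39715  p_ee: -0.13103 0.47785 0.01508  u: 5.92112 -0.83169 5.47787 -4.14170 -0.53084
step 28  ang: -0.28444 1.15553 1.48630 -1.63653 0.50187  θ̇: -5.57088 4.69862 2.33850 -1.45361 -0.36089  p_ee: -0.11713 0.46977 0.00874  u: 5.83494 -0.39238 6.09684 -4.11140 -0.52670
step 29  ang: -0.34174 1.20328 1.50923 -1.64874 0.49845  θ̇: -5.90017 4.84661 2.24677 -0.98189 -0.32032  p_ee: -0.10352 0.46192 0.00218  u: 5.71547 0.09989 6.75586 -4.07654 -0.52110
step 30  ang: -0.40271 1.25230 1.53141 -1.65605 0.49547  θ̇: -6.30543 4.95048 2.19157 -0.47291 -0.27310  p_ee: -0.09022 0.45428 -0.00459
any joint saturated: no


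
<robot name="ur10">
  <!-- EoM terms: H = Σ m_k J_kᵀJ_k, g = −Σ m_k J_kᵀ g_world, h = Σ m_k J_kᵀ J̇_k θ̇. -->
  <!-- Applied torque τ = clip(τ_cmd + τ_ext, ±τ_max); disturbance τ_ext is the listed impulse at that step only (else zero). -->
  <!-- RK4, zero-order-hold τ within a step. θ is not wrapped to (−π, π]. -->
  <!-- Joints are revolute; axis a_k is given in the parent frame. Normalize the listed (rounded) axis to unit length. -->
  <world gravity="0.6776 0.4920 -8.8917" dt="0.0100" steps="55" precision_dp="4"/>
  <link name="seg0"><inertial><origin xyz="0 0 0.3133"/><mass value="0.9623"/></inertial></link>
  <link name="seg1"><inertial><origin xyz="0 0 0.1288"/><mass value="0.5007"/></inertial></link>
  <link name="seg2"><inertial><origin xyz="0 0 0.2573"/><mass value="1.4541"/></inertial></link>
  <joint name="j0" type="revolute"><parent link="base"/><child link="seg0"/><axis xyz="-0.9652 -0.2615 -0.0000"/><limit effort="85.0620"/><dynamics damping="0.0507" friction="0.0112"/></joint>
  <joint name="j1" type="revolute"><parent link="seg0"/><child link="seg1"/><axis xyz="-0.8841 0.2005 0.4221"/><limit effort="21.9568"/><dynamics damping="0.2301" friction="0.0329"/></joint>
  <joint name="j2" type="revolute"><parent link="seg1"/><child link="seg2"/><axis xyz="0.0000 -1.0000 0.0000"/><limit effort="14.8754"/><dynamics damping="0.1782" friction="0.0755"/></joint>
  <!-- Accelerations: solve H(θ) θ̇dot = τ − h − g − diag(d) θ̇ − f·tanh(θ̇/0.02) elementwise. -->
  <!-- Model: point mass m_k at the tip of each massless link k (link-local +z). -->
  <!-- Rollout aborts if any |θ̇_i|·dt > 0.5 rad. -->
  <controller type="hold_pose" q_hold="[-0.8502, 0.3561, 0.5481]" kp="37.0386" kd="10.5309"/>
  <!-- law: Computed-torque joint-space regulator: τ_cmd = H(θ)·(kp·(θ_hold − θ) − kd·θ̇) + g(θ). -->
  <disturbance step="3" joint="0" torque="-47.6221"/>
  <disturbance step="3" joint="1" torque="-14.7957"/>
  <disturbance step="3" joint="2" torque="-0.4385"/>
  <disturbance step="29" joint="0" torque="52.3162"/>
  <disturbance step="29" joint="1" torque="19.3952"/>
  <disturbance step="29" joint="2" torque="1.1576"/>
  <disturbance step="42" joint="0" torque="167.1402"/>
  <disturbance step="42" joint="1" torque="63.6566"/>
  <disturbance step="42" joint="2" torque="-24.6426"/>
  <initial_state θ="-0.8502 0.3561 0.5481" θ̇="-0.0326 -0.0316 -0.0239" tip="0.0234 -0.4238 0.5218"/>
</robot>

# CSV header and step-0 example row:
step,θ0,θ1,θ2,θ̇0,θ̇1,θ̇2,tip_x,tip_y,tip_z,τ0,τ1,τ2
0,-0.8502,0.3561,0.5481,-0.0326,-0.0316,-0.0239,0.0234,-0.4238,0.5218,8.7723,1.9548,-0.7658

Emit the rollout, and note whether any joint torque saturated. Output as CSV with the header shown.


step,θ0,θ1,θ2,θ̇0,θ̇1,θ̇2,tip_x,tip_y,tip_z,τ0,τ1,τ2
1,-0.8505,0.3559,0.5479,-0.0358,-0.0068,-0.0095,0.0235,-0.4240,0.5217,8.7484,1.9454,-0.7715
2,-0.8509,0.3559,0.5479,-0.0334,-0.0010,-0.0044,0.0236,-0.4242,0.5215,8.7256,1.9383,-0.7744
3,-0.8512,0.3559,0.5478,-0.0297,-0.0003,-0.0024,0.0236,-0.4243,0.5214,-38.9183,-12.8638,-1.2144
4,-0.8543,0.3559,0.5478,-0.5937,-0.0047,-0.0037,0.0240,-0.4259,0.5201,13.8147,3.5206,-0.7260
5,-0.8599,0.3558,0.5478,-0.5279,-0.0093,-0.0064,0.0248,-0.4287,0.5177,13.4793,3.4165,-0.7229
6,-0.8649,0.3557,0.5477,-0.4683,-0.0089,-0.0062,0.0255,-0.4312,0.5156,13.1594,3.3168,-0.7213
7,-0.8693,0.3556,0.5476,-0.4135,-0.0076,-0.0054,0.0261,-0.4334,0.5137,12.8548,3.2219,-0.7204
8,-0.8732,0.3556,0.5476,-0.3628,-0.0064,-0.0045,0.0266,-0.4354,0.5121,12.5649,3.1316,-0.7201
9,-0.8766,0.3555,0.5476,-0.3160,-0.0054,-0.0036,0.0271,-0.4371,0.5106,12.2895,3.0459,-0.7201
10,-0.8795,0.3555,0.5475,-0.2728,-0.0047,-0.0029,0.0275,-0.4385,0.5094,12.0280,2.9645,-0.7204
11,-0.8821,0.3554,0.5475,-0.2330,-0.0041,-0.0022,0.0278,-0.4398,0.5083,11.7800,2.8874,-0.7208
12,-0.8842,0.3554,0.5475,-0.1965,-0.0036,-0.0017,0.0281,-0.4408,0.5073,11.5450,2.8143,-0.7215
13,-0.8860,0.3553,0.5475,-0.1630,-0.0032,-0.0012,0.0284,-0.4417,0.5066,11.3226,2.7452,-0.7223
14,-0.8875,0.3553,0.5475,-0.1323,-0.0028,-0.0009,0.0286,-0.4424,0.5059,11.1123,2.6798,-0.7232
15,-0.8887,0.3553,0.5475,-0.1043,-0.0025,-0.0006,0.0287,-0.4430,0.5054,10.9137,2.6181,-0.7242
16,-0.8896,0.3553,0.5474,-0.0789,-0.0023,-0.0003,0.0288,-0.4435,0.5050,10.7263,2.5598,-0.7253
17,-0.8903,0.3552,0.5474,-0.0557,-0.0021,-0.0002,0.0289,-0.4438,0.5047,10.5496,2.5049,-0.7265
18,-0.8907,0.3552,0.5474,-0.0348,-0.0019,-0.0000,0.0290,-0.4440,0.5045,10.3832,2.4532,-0.7277
19,-0.8910,0.3552,0.5474,-0.0160,-0.0015,0.0001,0.0290,-0.4442,0.5044,10.2268,2.4045,-0.7290
20,-0.8911,0.3552,0.5474,0.0008,-0.0007,0.0003,0.0290,-0.4442,0.5043,10.0803,2.3589,-0.7303
21,-0.8910,0.3552,0.5475,0.0156,0.0004,0.0006,0.0290,-0.4442,0.5044,9.9437,2.3162,-0.7316
22,-0.8907,0.3552,0.5475,0.0288,0.0012,0.0007,0.0290,-0.4441,0.5045,9.8160,2.2764,-0.7328
23,-0.8904,0.3552,0.5475,0.0406,0.0016,0.0006,0.0289,-0.4439,0.5046,9.6965,2.2391,-0.7342
24,-0.8899,0.3552,0.5475,0.0510,0.0018,0.0006,0.0289,-0.4437,0.5048,9.5847,2.2043,-0.7355
25,-0.8894,0.3552,0.5475,0.0602,0.0020,0.0005,0.0288,-0.4434,0.5051,9.4802,2.1717,-0.7369
26,-0.8887,0.3553,0.5475,0.0683,0.0021,0.0005,0.0287,-0.4431,0.5054,9.3825,2.1413,-0.7383
27,-0.8880,0.3553,0.5475,0.0752,0.0021,0.0005,0.0286,-0.4427,0.5057,9.2914,2.1130,-0.7398
28,-0.8872,0.3553,0.5475,0.0812,0.0022,0.0004,0.0285,-0.4423,0.5060,9.2065,2.0866,-0.7412
29,-0.8864,0.3553,0.5475,0.0862,0.0022,0.0004,0.0284,-0.4419,0.5064,61.4436,21.4572,0.4149
30,-0.8853,0.3647,0.5507,0.1440,1.8311,0.6179,0.0279,-0.4393,0.5080,3.4120,-0.0386,-0.8625
31,-0.8834,0.3806,0.5559,0.2297,1.3655,0.4310,0.0270,-0.4350,0.5107,3.6841,0.0873,-0.8426
32,-0.8809,0.3924,0.5595,0.2844,1.0052,0.2938,0.0262,-0.4311,0.5132,3.9474,0.2024,-0.8290
33,-0.8778,0.4011,0.5619,0.3164,0.7267,0.1921,0.0255,-0.4277,0.5154,4.2012,0.3080,-0.8196
34,-0.8746,0.4072,0.5634,0.3316,0.5117,0.1162,0.0249,-0.4248,0.5175,4.4449,0.4055,-0.8129
35,-0.8712,0.4115,0.5643,0.3347,0.3459,0.0593,0.0243,-0.4222,0.5194,4.6785,0.4957,-0.8080
36,-0.8679,0.4143,0.5647,0.3289,0.2193,0.0174,0.0239,-0.4199,0.5211,4.9021,0.5797,-0.8049
37,-0.8647,0.4160,0.5647,0.3144,0.1304,-0.0060,0.0235,-0.4179,0.5227,5.1156,0.6581,-0.8084
38,-0.8617,0.4170,0.5646,0.2942,0.0698,-0.0154,0.0231,-0.4161,0.5241,5.3192,0.7318,-0.8176
39,-0.8588,0.4175,0.5644,0.2717,0.0260,-0.0188,0.0228,-0.4146,0.5253,5.5132,0.8010,-0.8279
40,-0.8562,0.4176,0.5642,0.2458,0.0016,-0.0172,0.0225,-0.4132,0.5264,5.6979,0.8646,-0.8377
41,-0.8539,0.4176,0.5641,0.2175,-0.0068,-0.0126,0.0222,-0.4121,0.5273,5.8734,0.9225,-0.8463
42,-0.8519,0.4175,0.5640,0.1902,-0.0106,-0.0085,0.0220,-0.4111,0.5281,85.0620,21.9568,-14.8754
43,-0.8389,0.3964,0.5509,2.3966,-4.1180,-2.6195,0.0227,-0.4091,0.5317,-2.3124,-1.2771,0.6317
44,-0.8171,0.3605,0.5268,1.9680,-3.0923,-2.1996,0.0242,-0.4060,0.5376,-1.6251,-1.1709,0.4835
45,-0.7992,0.3336,0.5067,1.6116,-2.3053,-1.8198,0.0256,-0.4029,0.5425,-0.9703,-1.0377,0.3601
46,-0.7846,0.3137,0.4902,1.3147,-1.7008,-1.4870,0.0267,-0.3999,0.5467,-0.3489,-0.8886,0.2565
47,-0.7727,0.2991,0.4767,1.0667,-1.2362,-1.2006,0.0277,-0.3971,0.5502,0.2396,-0.7313,0.1688
48,-0.7631,0.2886,0.4660,0.8589,-0.8787,-0.9568,0.0285,-0.3945,0.5532,0.7961,-0.5710,0.0935
49,-0.7554,0.2812,0.4574,0.6842,-0.6037,-0.7507,0.0292,-0.3922,0.5557,1.3218,-0.4113,0.0280
50,-0.7493,0.2762,0.4508,0.5367,-0.3923,-0.5771,0.0297,-0.3901,0.5578,1.8180,-0.2544,-0.0299
51,-0.7445,0.2731,0.4458,0.4117,-0.2302,-0.4310,0.0301,-0.3884,0.5595,2.2863,-0.1022,-0.0816
52,-0.7410,0.2715,0.4421,0.3055,-0.1064,-0.3083,0.0304,-0.3869,0.5608,2.7279,0.0445,-0.1284
53,-0.7384,0.2709,0.4395,0.2154,-0.0137,-0.2057,0.0307,-0.3856,0.5619,3.1442,0.1852,-0.1711
54,-0.7366,0.2710,0.4379,0.1459,0.0338,-0.1278,0.0308,-0.3846,0.5627,3.5365,0.3238,-0.2105
55,-0.7354,0.2715,0.4369,0.0887,0.0599,-0.0647,0.0309,-0.3839,0.5633,,,
# any joint saturated: yes


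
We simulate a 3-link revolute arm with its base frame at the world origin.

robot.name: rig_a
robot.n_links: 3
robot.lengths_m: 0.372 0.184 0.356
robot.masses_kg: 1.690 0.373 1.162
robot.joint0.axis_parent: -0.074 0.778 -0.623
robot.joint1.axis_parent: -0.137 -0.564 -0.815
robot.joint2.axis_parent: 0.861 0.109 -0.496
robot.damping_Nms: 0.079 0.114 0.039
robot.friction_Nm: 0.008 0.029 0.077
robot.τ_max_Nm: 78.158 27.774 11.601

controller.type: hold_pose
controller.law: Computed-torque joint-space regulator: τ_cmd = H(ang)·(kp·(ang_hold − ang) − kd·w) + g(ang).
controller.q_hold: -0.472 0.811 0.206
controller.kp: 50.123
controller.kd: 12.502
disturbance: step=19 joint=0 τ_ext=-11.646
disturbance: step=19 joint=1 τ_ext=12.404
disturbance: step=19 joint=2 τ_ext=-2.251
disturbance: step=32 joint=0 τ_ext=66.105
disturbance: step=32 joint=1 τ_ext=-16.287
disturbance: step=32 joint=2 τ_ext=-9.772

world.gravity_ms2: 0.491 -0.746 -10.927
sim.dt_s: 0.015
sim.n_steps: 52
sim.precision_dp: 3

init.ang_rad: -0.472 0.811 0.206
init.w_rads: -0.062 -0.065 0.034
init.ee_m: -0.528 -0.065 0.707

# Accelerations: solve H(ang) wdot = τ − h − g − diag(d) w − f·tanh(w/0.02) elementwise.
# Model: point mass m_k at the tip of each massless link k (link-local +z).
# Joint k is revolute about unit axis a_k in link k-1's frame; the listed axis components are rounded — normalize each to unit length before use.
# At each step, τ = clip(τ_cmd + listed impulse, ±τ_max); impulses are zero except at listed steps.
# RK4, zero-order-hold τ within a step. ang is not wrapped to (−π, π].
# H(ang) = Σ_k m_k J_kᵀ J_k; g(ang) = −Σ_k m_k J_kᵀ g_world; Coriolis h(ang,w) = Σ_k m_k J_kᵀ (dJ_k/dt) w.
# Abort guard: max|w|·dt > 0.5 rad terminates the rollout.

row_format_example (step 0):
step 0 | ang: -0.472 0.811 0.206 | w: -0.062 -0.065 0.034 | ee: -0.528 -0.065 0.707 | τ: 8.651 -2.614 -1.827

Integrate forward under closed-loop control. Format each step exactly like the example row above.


step 1 | ang: -0.473 0.810 0.206 | w: -0.055 -0.056 0.011 | ee: -0.529 -0.066 0.707 | τ: 8.569 -2.627 -1.786
step 2 | ang: -0.474 0.809 0.206 | w: -0.044 -0.042 0.005 | ee: -0.529 -0.066 0.707 | τ: 8.496 -2.637 -1.755
step 3 | ang: -0.474 0.809 0.206 | w: -0.034 -0.029 0.004 | ee: -0.529 -0.067 0.706 | τ: 8.431 -2.646 -1.729
step 4 | ang: -0.475 0.808 0.207 | w: -0.025 -0.019 0.003 | ee: -0.529 -0.067 0.706 | τ: 8.372 -2.652 -1.707
step 5 | ang: -0.475 0.808 0.207 | w: -0.018 -0.011 0.002 | ee: -0.529 -0.067 0.706 | τ: 8.320 -2.655 -1.688
step 6 | ang: -0.475 0.808 0.207 | w: -0.012 -0.005 0.001 | ee: -0.530 -0.067 0.706 | τ: 8.274 -2.657 -1.673
step 7 | ang: -0.475 0.808 0.207 | w: -0.007 -0.001 0.001 | ee: -0.530 -0.067 0.706 | τ: 8.233 -2.657 -1.660
step 8 | ang: -0.475 0.808 0.207 | w: -0.003 0.001 -0.000 | ee: -0.530 -0.067 0.706 | τ: 8.197 -2.656 -1.649
step 9 | ang: -0.475 0.808 0.207 | w: -0.000 0.003 -0.001 | ee: -0.530 -0.067 0.706 | τ: 8.166 -2.654 -1.639
step 10 | ang: -0.475 0.808 0.207 | w: 0.002 0.004 -0.001 | ee: -0.530 -0.067 0.706 | τ: 8.138 -2.652 -1.632
step 11 | ang: -0.475 0.808 0.207 | w: 0.004 0.005 -0.001 | ee: -0.530 -0.067 0.706 | τ: 8.114 -2.649 -1.625
step 12 | ang: -0.475 0.808 0.207 | w: 0.006 0.005 -0.001 | ee: -0.530 -0.067 0.706 | τ: 8.093 -2.647 -1.620
step 13 | ang: -0.475 0.808 0.207 | w: 0.007 0.005 -0.001 | ee: -0.530 -0.067 0.706 | τ: 8.075 -2.645 -1.615
step 14 | ang: -0.475 0.808 0.207 | w: 0.008 0.005 -0.001 | ee: -0.530 -0.067 0.706 | τ: 8.059 -2.643 -1.611
step 15 | ang: -0.475 0.808 0.207 | w: 0.009 0.005 -0.001 | ee: -0.530 -0.067 0.706 | τ: 8.046 -2.642 -1.608
step 16 | ang: -0.475 0.809 0.207 | w: 0.009 0.005 -0.001 | ee: -0.529 -0.067 0.706 | τ: 8.034 -2.640 -1.605
step 17 | ang: -0.475 0.809 0.206 | w: 0.009 0.005 -0.001 | ee: -0.529 -0.067 0.706 | τ: 8.024 -2.639 -1.603
step 18 | ang: -0.475 0.809 0.206 | w: 0.009 0.005 -0.001 | ee: -0.529 -0.067 0.706 | τ: 8.015 -2.638 -1.601
step 19 | ang: -0.474 0.809 0.206 | w: 0.009 0.005 -0.001 | ee: -0.529 -0.067 0.706 | τ: -3.638 9.767 -3.851
step 20 | ang: -0.474 0.818 0.206 | w: 0.001 1.190 -0.015 | ee: -0.531 -0.065 0.704 | τ: 10.272 -5.020 -1.187
step 21 | ang: -0.474 0.834 0.206 | w: -0.005 0.941 -0.010 | ee: -0.534 -0.062 0.701 | τ: 9.999 -4.678 -1.293
step 22 | ang: -0.474 0.846 0.206 | w: -0.008 0.731 -0.008 | ee: -0.537 -0.059 0.698 | τ: 9.750 -4.378 -1.376
step 23 | ang: -0.475 0.856 0.206 | w: -0.008 0.554 -0.007 | ee: -0.539 -0.057 0.696 | τ: 9.525 -4.116 -1.441
step 24 | ang: -0.475 0.863 0.206 | w: -0.007 0.407 -0.006 | ee: -0.540 -0.055 0.695 | τ: 9.324 -3.887 -1.492
step 25 | ang: -0.475 0.868 0.206 | w: -0.006 0.283 -0.005 | ee: -0.541 -0.054 0.694 | τ: 9.145 -3.688 -1.533
step 26 | ang: -0.475 0.872 0.206 | w: -0.004 0.180 -0.004 | ee: -0.542 -0.054 0.693 | τ: 8.987 -3.515 -1.564
step 27 | ang: -0.475 0.874 0.206 | w: -0.002 0.096 -0.004 | ee: -0.543 -0.053 0.692 | τ: 8.847 -3.365 -1.590
step 28 | ang: -0.475 0.875 0.205 | w: 0.000 0.027 -0.003 | ee: -0.543 -0.053 0.692 | τ: 8.723 -3.235 -1.609
step 29 | ang: -0.475 0.875 0.205 | w: 0.003 -0.025 0.001 | ee: -0.543 -0.053 0.692 | τ: 8.615 -3.129 -1.624
step 30 | ang: -0.475 0.874 0.205 | w: 0.006 -0.064 0.003 | ee: -0.543 -0.053 0.692 | τ: 8.520 -3.043 -1.633
step 31 | ang: -0.475 0.873 0.206 | w: 0.008 -0.095 0.004 | ee: -0.542 -0.053 0.693 | τ: 8.437 -2.970 -1.639
step 32 | ang: -0.475 0.871 0.206 | w: 0.009 -0.119 0.004 | ee: -0.542 -0.054 0.693 | τ: 74.469 -19.194 -11.415
step 33 | ang: -0.464 0.868 0.216 | w: 1.437 -0.264 1.437 | ee: -0.536 -0.053 0.697 | τ: -4.573 0.310 0.246
step 34 | ang: -0.444 0.864 0.235 | w: 1.137 -0.294 1.060 | ee: -0.527 -0.052 0.704 | τ: -3.102 -0.026 0.001
step 35 | ang: -0.429 0.860 0.249 | w: 0.885 -0.302 0.766 | ee: -0.519 -0.051 0.709 | τ: -1.773 -0.336 -0.227
step 36 | ang: -0.418 0.855 0.258 | w: 0.673 -0.297 0.535 | ee: -0.513 -0.050 0.714 | τ: -0.576 -0.619 -0.435
step 37 | ang: -0.409 0.851 0.265 | w: 0.494 -0.285 0.351 | ee: -0.508 -0.050 0.717 | τ: 0.499 -0.875 -0.621
step 38 | ang: -0.403 0.847 0.269 | w: 0.344 -0.269 0.206 | ee: -0.504 -0.049 0.720 | τ: 1.461 -1.106 -0.786
step 39 | ang: -0.398 0.843 0.271 | w: 0.219 -0.251 0.089 | ee: -0.501 -0.049 0.722 | τ: 2.321 -1.314 -0.930
step 40 | ang: -0.396 0.839 0.272 | w: 0.117 -0.231 0.003 | ee: -0.499 -0.049 0.724 | τ: 3.087 -1.500 -1.058
step 41 | ang: -0.395 0.836 0.272 | w: 0.046 -0.195 -0.024 | ee: -0.497 -0.050 0.725 | τ: 3.768 -1.667 -1.187
step 42 | ang: -0.394 0.833 0.271 | w: -0.009 -0.157 -0.033 | ee: -0.497 -0.050 0.726 | τ: 4.372 -1.815 -1.306
step 43 | ang: -0.395 0.831 0.271 | w: -0.053 -0.124 -0.036 | ee: -0.496 -0.050 0.726 | τ: 4.902 -1.947 -1.410
step 44 | ang: -0.396 0.830 0.270 | w: -0.088 -0.095 -0.038 | ee: -0.496 -0.051 0.726 | τ: 5.370 -2.064 -1.500
step 45 | ang: -0.397 0.828 0.270 | w: -0.115 -0.071 -0.040 | ee: -0.497 -0.052 0.726 | τ: 5.781 -2.168 -1.577
step 46 | ang: -0.399 0.827 0.269 | w: -0.137 -0.050 -0.041 | ee: -0.498 -0.052 0.725 | τ: 6.142 -2.258 -1.643
step 47 | ang: -0.402 0.827 0.269 | w: -0.153 -0.033 -0.042 | ee: -0.499 -0.053 0.725 | τ: 6.456 -2.338 -1.700
step 48 | ang: -0.404 0.826 0.268 | w: -0.165 -0.019 -0.043 | ee: -0.500 -0.054 0.724 | τ: 6.729 -2.407 -1.748
step 49 | ang: -0.406 0.826 0.267 | w: -0.173 -0.009 -0.045 | ee: -0.501 -0.055 0.723 | τ: 6.966 -2.465 -1.789
step 50 | ang: -0.409 0.826 0.267 | w: -0.179 -0.003 -0.048 | ee: -0.502 -0.056 0.722 | τ: 7.171 -2.513 -1.822
step 51 | ang: -0.412 0.826 0.266 | w: -0.182 0.001 -0.051 | ee: -0.504 -0.056 0.721 | τ: 7.346 -2.553 -1.850
step 52 | ang: -0.415 0.826 0.265 | w: -0.183 0.004 -0.053 | ee: -0.505 -0.057 0.720


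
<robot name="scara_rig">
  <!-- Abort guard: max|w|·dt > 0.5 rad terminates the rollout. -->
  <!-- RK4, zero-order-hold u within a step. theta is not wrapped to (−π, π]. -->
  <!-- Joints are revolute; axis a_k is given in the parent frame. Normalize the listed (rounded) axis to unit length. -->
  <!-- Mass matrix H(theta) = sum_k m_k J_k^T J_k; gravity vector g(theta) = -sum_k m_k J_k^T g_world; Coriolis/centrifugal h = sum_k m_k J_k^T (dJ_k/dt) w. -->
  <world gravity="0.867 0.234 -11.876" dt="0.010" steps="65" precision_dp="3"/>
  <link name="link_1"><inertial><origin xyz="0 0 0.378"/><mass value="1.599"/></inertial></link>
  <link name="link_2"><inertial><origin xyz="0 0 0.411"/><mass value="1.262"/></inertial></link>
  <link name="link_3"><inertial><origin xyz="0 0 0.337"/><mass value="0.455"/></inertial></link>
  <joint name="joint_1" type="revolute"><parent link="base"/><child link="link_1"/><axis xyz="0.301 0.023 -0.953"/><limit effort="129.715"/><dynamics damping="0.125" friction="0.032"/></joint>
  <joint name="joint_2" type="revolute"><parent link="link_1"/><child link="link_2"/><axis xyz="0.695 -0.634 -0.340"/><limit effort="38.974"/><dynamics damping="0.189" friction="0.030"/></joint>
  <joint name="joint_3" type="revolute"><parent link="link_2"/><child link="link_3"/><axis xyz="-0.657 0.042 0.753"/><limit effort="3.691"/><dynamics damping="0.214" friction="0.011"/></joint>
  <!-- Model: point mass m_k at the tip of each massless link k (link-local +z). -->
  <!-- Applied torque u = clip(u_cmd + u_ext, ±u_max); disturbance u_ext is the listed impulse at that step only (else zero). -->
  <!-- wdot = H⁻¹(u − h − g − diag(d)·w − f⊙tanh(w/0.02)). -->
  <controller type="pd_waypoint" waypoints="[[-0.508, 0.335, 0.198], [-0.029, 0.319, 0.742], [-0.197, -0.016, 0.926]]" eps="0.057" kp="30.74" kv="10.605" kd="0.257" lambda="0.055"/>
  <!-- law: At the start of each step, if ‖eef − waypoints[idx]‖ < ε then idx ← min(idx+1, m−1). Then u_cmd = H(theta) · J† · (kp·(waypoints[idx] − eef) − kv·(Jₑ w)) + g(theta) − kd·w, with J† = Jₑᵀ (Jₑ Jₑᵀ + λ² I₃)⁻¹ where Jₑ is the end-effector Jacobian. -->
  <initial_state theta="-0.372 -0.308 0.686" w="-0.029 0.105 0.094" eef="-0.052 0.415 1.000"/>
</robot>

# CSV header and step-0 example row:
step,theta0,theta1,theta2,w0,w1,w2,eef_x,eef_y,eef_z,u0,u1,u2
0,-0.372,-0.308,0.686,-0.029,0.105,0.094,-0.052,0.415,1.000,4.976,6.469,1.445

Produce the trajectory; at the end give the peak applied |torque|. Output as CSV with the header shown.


step,theta0,theta1,theta2,w0,w1,w2,eef_x,eef_y,eef_z,u0,u1,u2
1,-0.370,-0.307,0.696,0.415,0.114,1.863,-0.053,0.415,1.000,4.895,6.432,0.819
2,-0.364,-0.306,0.720,0.730,0.118,2.930,-0.055,0.415,0.998,4.564,6.146,0.471
3,-0.356,-0.305,0.753,0.957,0.113,3.560,-0.058,0.414,0.996,4.097,5.730,0.290
4,-0.345,-0.304,0.790,1.122,0.100,3.916,-0.060,0.414,0.993,3.572,5.262,0.207
5,-0.334,-0.303,0.830,1.239,0.080,4.101,-0.062,0.413,0.989,3.039,4.791,0.179
6,-0.321,-0.302,0.872,1.320,0.054,4.182,-0.064,0.412,0.986,2.527,4.340,0.182
7,-0.307,-0.302,0.914,1.372,0.023,4.198,-0.066,0.410,0.983,2.053,3.924,0.200
8,-0.294,-0.301,0.955,1.400,-0.011,4.175,-0.068,0.409,0.980,1.623,3.545,0.224
9,-0.279,-0.302,0.997,1.409,-0.048,4.128,-0.070,0.407,0.976,1.238,3.201,0.249
10,-0.265,-0.302,1.038,1.402,-0.088,4.069,-0.071,0.405,0.973,0.897,2.894,0.271
11,-0.251,-0.304,1.078,1.382,-0.131,4.003,-0.073,0.404,0.969,0.597,2.620,0.289
12,-0.238,-0.305,1.118,1.351,-0.177,3.935,-0.074,0.402,0.965,0.333,2.375,0.304
13,-0.225,-0.307,1.157,1.310,-0.226,3.867,-0.076,0.400,0.962,0.102,2.155,0.314
14,-0.212,-0.310,1.195,1.261,-0.278,3.800,-0.077,0.399,0.958,-0.101,1.956,0.321
15,-0.199,-0.313,1.233,1.205,-0.333,3.734,-0.079,0.398,0.954,-0.281,1.775,0.324
16,-0.188,-0.316,1.270,1.144,-0.390,3.670,-0.080,0.396,0.950,-0.440,1.609,0.325
17,-0.176,-0.321,1.306,1.077,-0.451,3.608,-0.082,0.395,0.946,-0.581,1.455,0.324
18,-0.166,-0.325,1.342,1.007,-0.514,3.548,-0.084,0.395,0.942,-0.709,1.313,0.320
19,-0.156,-0.331,1.377,0.933,-0.581,3.490,-0.086,0.394,0.938,-0.825,1.180,0.316
20,-0.147,-0.337,1.412,0.856,-0.652,3.434,-0.087,0.394,0.934,-0.932,1.056,0.311
21,-0.139,-0.344,1.446,0.777,-0.725,3.379,-0.089,0.393,0.929,-1.031,0.939,0.305
22,-0.132,-0.352,1.479,0.696,-0.803,3.325,-0.091,0.393,0.925,-1.125,0.830,0.300
23,-0.125,-0.360,1.512,0.613,-0.884,3.273,-0.093,0.394,0.920,-1.215,0.727,0.295
24,-0.120,-0.369,1.545,0.530,-0.970,3.222,-0.096,0.394,0.915,-1.303,0.632,0.290
25,-0.115,-0.379,1.577,0.446,-1.060,3.172,-0.098,0.395,0.910,-1.388,0.543,0.287
26,-0.111,-0.390,1.608,0.363,-1.154,3.122,-0.100,0.396,0.905,-1.473,0.462,0.285
27,-0.108,-0.402,1.639,0.279,-1.253,3.074,-0.102,0.397,0.900,-1.558,0.389,0.284
28,-0.105,-0.416,1.670,0.196,-1.357,3.026,-0.105,0.399,0.895,-1.644,0.325,0.285
29,-0.104,-0.430,1.700,0.113,-1.465,2.978,-0.107,0.401,0.889,-1.730,0.270,0.288
30,-0.103,-0.445,1.729,0.032,-1.578,2.931,-0.110,0.403,0.883,-1.818,0.226,0.293
31,-0.103,-0.461,1.758,-0.046,-1.697,2.889,-0.112,0.405,0.878,-1.911,0.194,0.300
32,-0.104,-0.479,1.787,-0.122,-1.821,2.847,-0.115,0.408,0.871,-2.008,0.174,0.309
33,-0.105,-0.498,1.815,-0.196,-1.949,2.803,-0.118,0.411,0.865,-2.105,0.167,0.322
34,-0.108,-0.518,1.843,-0.269,-2.081,2.758,-0.120,0.414,0.859,-2.202,0.177,0.337
35,-0.111,-0.539,1.871,-0.341,-2.217,2.713,-0.123,0.418,0.852,-2.298,0.203,0.357
36,-0.115,-0.562,1.897,-0.410,-2.356,2.666,-0.126,0.422,0.845,-2.391,0.248,0.379
37,-0.119,-0.586,1.924,-0.477,-2.499,2.619,-0.129,0.426,0.838,-2.481,0.314,0.404
38,-0.124,-0.612,1.950,-0.542,-2.643,2.571,-0.132,0.431,0.830,-2.565,0.401,0.433
39,-0.130,-0.639,1.975,-0.605,-2.790,2.523,-0.135,0.435,0.822,-2.641,0.512,0.465
40,-0.136,-0.668,2.000,-0.664,-2.938,2.473,-0.138,0.440,0.814,-2.707,0.648,0.500
41,-0.143,-0.698,2.025,-0.721,-3.085,2.422,-0.141,0.446,0.806,-2.761,0.809,0.539
42,-0.151,-0.730,2.049,-0.775,-3.233,2.370,-0.145,0.451,0.797,-2.800,0.997,0.580
43,-0.159,-0.763,2.072,-0.826,-3.378,2.316,-0.148,0.457,0.787,-2.820,1.213,0.625
44,-0.167,-0.797,2.095,-0.874,-3.521,2.261,-0.152,0.463,0.778,-2.818,1.456,0.673
45,-0.176,-0.833,2.117,-0.919,-3.659,2.204,-0.156,0.469,0.768,-2.792,1.727,0.723
46,-0.186,-0.870,2.139,-0.962,-3.793,2.145,-0.160,0.475,0.757,-2.736,2.025,0.776
47,-0.195,-0.909,2.160,-1.001,-3.920,2.084,-0.164,0.481,0.746,-2.649,2.348,0.830
48,-0.206,-0.949,2.181,-1.038,-4.039,2.021,-0.169,0.488,0.735,-2.528,2.697,0.887
49,-0.216,-0.990,2.201,-1.072,-4.149,1.956,-0.174,0.494,0.723,-2.369,3.067,0.945
50,-0.227,-1.032,2.220,-1.104,-4.249,1.889,-0.179,0.500,0.710,-2.171,3.458,1.004
51,-0.238,-1.074,2.238,-1.132,-4.338,1.821,-0.185,0.507,0.697,-1.934,3.865,1.063
52,-0.250,-1.118,2.256,-1.159,-4.414,1.750,-0.191,0.513,0.684,-1.655,4.284,1.122
53,-0.261,-1.163,2.273,-1.183,-4.478,1.679,-0.197,0.518,0.670,-1.338,4.713,1.180
54,-0.273,-1.208,2.290,-1.204,-4.527,1.606,-0.204,0.524,0.656,-0.983,5.146,1.238
55,-0.285,-1.253,2.306,-1.224,-4.561,1.532,-0.211,0.529,0.641,-0.593,5.578,1.294
56,-0.298,-1.299,2.321,-1.241,-4.581,1.458,-0.219,0.533,0.626,-0.173,6.006,1.348
57,-0.310,-1.345,2.335,-1.257,-4.585,1.383,-0.227,0.538,0.611,0.273,6.424,1.399
58,-0.323,-1.390,2.348,-1.270,-4.573,1.309,-0.236,0.541,0.596,0.738,6.827,1.447
59,-0.336,-1.436,2.361,-1.281,-4.547,1.235,-0.244,0.544,0.580,1.216,7.212,1.492
60,-0.348,-1.481,2.373,-1.291,-4.505,1.162,-0.253,0.546,0.565,1.700,7.574,1.533
61,-0.361,-1.526,2.384,-1.298,-4.449,1.091,-0.263,0.548,0.549,2.184,7.908,1.571
62,-0.374,-1.570,2.395,-1.304,-4.380,1.021,-0.272,0.549,0.533,2.659,8.213,1.603
63,-0.387,-1.614,2.405,-1.307,-4.298,0.953,-0.282,0.549,0.518,3.120,8.486,1.632
64,-0.401,-1.656,2.414,-1.308,-4.204,0.888,-0.292,0.549,0.503,3.559,8.724,1.656
65,-0.414,-1.698,2.422,-1.308,-4.100,0.825,-0.303,0.548,0.488,,,
# max |u| (N·m): 8.724


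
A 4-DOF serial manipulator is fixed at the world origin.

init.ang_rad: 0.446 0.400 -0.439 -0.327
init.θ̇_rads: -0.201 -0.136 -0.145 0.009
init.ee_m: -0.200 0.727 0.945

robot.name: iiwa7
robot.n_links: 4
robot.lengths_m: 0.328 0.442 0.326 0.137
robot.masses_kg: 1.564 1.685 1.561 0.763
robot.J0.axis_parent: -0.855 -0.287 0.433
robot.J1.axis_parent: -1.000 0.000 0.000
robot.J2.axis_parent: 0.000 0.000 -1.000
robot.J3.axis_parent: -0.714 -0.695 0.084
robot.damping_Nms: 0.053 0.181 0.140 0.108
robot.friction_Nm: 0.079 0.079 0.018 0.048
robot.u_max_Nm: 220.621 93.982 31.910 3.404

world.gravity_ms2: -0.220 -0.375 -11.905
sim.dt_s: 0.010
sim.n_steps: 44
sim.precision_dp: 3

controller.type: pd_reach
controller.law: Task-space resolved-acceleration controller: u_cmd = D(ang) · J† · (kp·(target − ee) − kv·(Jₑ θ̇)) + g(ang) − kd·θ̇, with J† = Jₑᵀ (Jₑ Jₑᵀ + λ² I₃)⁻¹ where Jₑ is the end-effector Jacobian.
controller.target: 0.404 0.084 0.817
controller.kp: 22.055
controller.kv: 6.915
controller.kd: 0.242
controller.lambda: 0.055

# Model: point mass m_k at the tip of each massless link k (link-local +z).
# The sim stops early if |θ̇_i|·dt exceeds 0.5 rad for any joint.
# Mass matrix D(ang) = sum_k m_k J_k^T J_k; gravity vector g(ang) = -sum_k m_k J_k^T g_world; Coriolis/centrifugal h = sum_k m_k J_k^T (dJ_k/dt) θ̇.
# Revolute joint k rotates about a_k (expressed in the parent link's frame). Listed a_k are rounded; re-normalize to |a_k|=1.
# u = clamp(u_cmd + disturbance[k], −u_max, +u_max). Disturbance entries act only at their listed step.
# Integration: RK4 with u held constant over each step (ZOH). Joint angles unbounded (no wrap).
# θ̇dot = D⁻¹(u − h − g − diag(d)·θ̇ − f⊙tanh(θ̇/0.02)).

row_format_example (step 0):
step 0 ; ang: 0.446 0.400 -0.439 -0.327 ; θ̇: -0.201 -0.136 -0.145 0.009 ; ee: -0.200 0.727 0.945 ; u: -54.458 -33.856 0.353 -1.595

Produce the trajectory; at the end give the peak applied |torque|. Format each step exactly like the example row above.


step 1 ; ang: 0.443 0.399 -0.438 -0.329 ; θ̇: -0.331 -0.031 0.122 -0.423 ; ee: -0.199 0.725 0.947 ; u: -51.341 -32.434 0.281 -1.389
step 2 ; ang: 0.439 0.399 -0.438 -0.335 ; θ̇: -0.447 0.054 -0.033 -0.723 ; ee: -0.196 0.722 0.950 ; u: -48.460 -31.200 0.318 -1.226
step 3 ; ang: 0.434 0.400 -0.438 -0.343 ; θ̇: -0.550 0.131 -0.031 -0.949 ; ee: -0.192 0.718 0.953 ; u: -45.571 -29.906 0.317 -1.091
step 4 ; ang: 0.428 0.402 -0.437 -0.354 ; θ̇: -0.640 0.197 -0.036 -1.128 ; ee: -0.187 0.715 0.956 ; u: -42.789 -28.655 0.320 -0.975
step 5 ; ang: 0.422 0.404 -0.437 -0.366 ; θ̇: -0.717 0.253 -0.032 -1.276 ; ee: -0.182 0.711 0.959 ; u: -40.130 -27.450 0.321 -0.873
step 6 ; ang: 0.414 0.407 -0.436 -0.379 ; θ̇: -0.782 0.299 -0.034 -1.405 ; ee: -0.176 0.706 0.962 ; u: -37.615 -26.305 0.325 -0.780
step 7 ; ang: 0.406 0.410 -0.436 -0.394 ; θ̇: -0.834 0.335 -0.030 -1.521 ; ee: -0.169 0.702 0.966 ; u: -35.253 -25.222 0.329 -0.694
step 8 ; ang: 0.398 0.414 -0.436 -0.409 ; θ̇: -0.875 0.363 -0.030 -1.628 ; ee: -0.163 0.697 0.969 ; u: -33.061 -24.212 0.334 -0.616
step 9 ; ang: 0.389 0.417 -0.436 -0.426 ; θ̇: -0.906 0.383 -0.026 -1.727 ; ee: -0.156 0.691 0.973 ; u: -31.045 -23.275 0.338 -0.542
step 10 ; ang: 0.379 0.421 -0.436 -0.444 ; θ̇: -0.928 0.396 -0.024 -1.820 ; ee: -0.148 0.686 0.976 ; u: -29.217 -22.418 0.344 -0.474
step 11 ; ang: 0.370 0.425 -0.436 -0.463 ; θ̇: -0.943 0.405 -0.020 -1.904 ; ee: -0.141 0.680 0.980 ; u: -27.583 -21.643 0.349 -0.411
step 12 ; ang: 0.361 0.429 -0.435 -0.482 ; θ̇: -0.951 0.408 -0.016 -1.982 ; ee: -0.133 0.675 0.983 ; u: -26.146 -20.952 0.356 -0.352
step 13 ; ang: 0.351 0.433 -0.435 -0.502 ; θ̇: -0.954 0.409 -0.012 -2.050 ; ee: -0.126 0.669 0.987 ; u: -24.904 -20.343 0.362 -0.298
step 14 ; ang: 0.342 0.438 -0.435 -0.523 ; θ̇: -0.954 0.407 -0.008 -2.110 ; ee: -0.118 0.663 0.990 ; u: -23.854 -19.816 0.368 -0.248
step 15 ; ang: 0.332 0.442 -0.435 -0.544 ; θ̇: -0.951 0.405 -0.003 -2.160 ; ee: -0.110 0.656 0.993 ; u: -22.984 -19.366 0.375 -0.202
step 16 ; ang: 0.323 0.446 -0.435 -0.566 ; θ̇: -0.947 0.402 0.001 -2.200 ; ee: -0.103 0.650 0.996 ; u: -22.282 -18.988 0.382 -0.161
step 17 ; ang: 0.313 0.450 -0.435 -0.588 ; θ̇: -0.942 0.399 0.003 -2.229 ; ee: -0.095 0.644 0.999 ; u: -21.729 -18.676 0.390 -0.122
step 18 ; ang: 0.304 0.454 -0.435 -0.611 ; θ̇: -0.937 0.398 0.005 -2.249 ; ee: -0.087 0.637 1.001 ; u: -21.307 -18.422 0.397 -0.087
step 19 ; ang: 0.294 0.458 -0.435 -0.633 ; θ̇: -0.934 0.398 0.006 -2.258 ; ee: -0.080 0.631 1.004 ; u: -20.993 -18.217 0.404 -0.055
step 20 ; ang: 0.285 0.462 -0.434 -0.656 ; θ̇: -0.931 0.401 0.008 -2.258 ; ee: -0.072 0.624 1.006 ; u: -20.765 -18.052 0.412 -0.025
step 21 ; ang: 0.276 0.466 -0.434 -0.678 ; θ̇: -0.931 0.405 0.009 -2.249 ; ee: -0.065 0.617 1.009 ; u: -20.604 -17.920 0.419 0.002
step 22 ; ang: 0.266 0.470 -0.434 -0.701 ; θ̇: -0.933 0.413 0.010 -2.233 ; ee: -0.057 0.611 1.011 ; u: -20.489 -17.812 0.425 0.028
step 23 ; ang: 0.257 0.474 -0.434 -0.723 ; θ̇: -0.937 0.422 0.011 -2.210 ; ee: -0.050 0.604 1.013 ; u: -20.404 -17.722 0.432 0.053
step 24 ; ang: 0.248 0.478 -0.434 -0.745 ; θ̇: -0.944 0.435 0.012 -2.180 ; ee: -0.043 0.597 1.015 ; u: -20.335 -17.645 0.438 0.077
step 25 ; ang: 0.238 0.483 -0.434 -0.766 ; θ̇: -0.952 0.449 0.013 -2.146 ; ee: -0.036 0.590 1.017 ; u: -20.268 -17.575 0.443 0.100
step 26 ; ang: 0.229 0.487 -0.434 -0.788 ; θ̇: -0.963 0.466 0.013 -2.108 ; ee: -0.028 0.583 1.018 ; u: -20.194 -17.509 0.449 0.122
step 27 ; ang: 0.219 0.492 -0.433 -0.809 ; θ̇: -0.976 0.485 0.014 -2.067 ; ee: -0.021 0.577 1.020 ; u: -20.106 -17.443 0.454 0.144
step 28 ; ang: 0.209 0.497 -0.433 -0.829 ; θ̇: -0.990 0.506 0.014 -2.023 ; ee: -0.014 0.570 1.021 ; u: -19.997 -17.375 0.458 0.166
step 29 ; ang: 0.199 0.502 -0.433 -0.849 ; θ̇: -1.006 0.528 0.014 -1.977 ; ee: -0.007 0.563 1.022 ; u: -19.864 -17.304 0.463 0.188
step 30 ; ang: 0.189 0.508 -0.433 -0.868 ; θ̇: -1.024 0.551 0.013 -1.930 ; ee: -0.000 0.556 1.024 ; u: -19.704 -17.229 0.467 0.210
step 31 ; ang: 0.179 0.513 -0.433 -0.888 ; θ̇: -1.042 0.576 0.013 -1.881 ; ee: 0.007 0.549 1.025 ; u: -19.515 -17.149 0.470 0.232
step 32 ; ang: 0.168 0.519 -0.433 -0.906 ; θ̇: -1.061 0.601 0.012 -1.832 ; ee: 0.014 0.542 1.026 ; u: -19.296 -17.063 0.474 0.254
step 33 ; ang: 0.157 0.525 -0.432 -0.924 ; θ̇: -1.081 0.627 0.011 -1.783 ; ee: 0.021 0.536 1.026 ; u: -19.048 -16.971 0.477 0.275
step 34 ; ang: 0.146 0.532 -0.432 -0.942 ; θ̇: -1.101 0.653 0.011 -1.733 ; ee: 0.028 0.529 1.027 ; u: -18.771 -16.875 0.480 0.297
step 35 ; ang: 0.135 0.538 -0.432 -0.959 ; θ̇: -1.121 0.680 0.010 -1.684 ; ee: 0.035 0.522 1.028 ; u: -18.467 -16.774 0.483 0.319
step 36 ; ang: 0.124 0.545 -0.432 -0.975 ; θ̇: -1.141 0.706 0.009 -1.634 ; ee: 0.042 0.515 1.028 ; u: -18.136 -16.669 0.485 0.340
step 37 ; ang: 0.113 0.552 -0.432 -0.991 ; θ̇: -1.161 0.732 0.008 -1.586 ; ee: 0.049 0.508 1.029 ; u: -17.780 -16.560 0.488 0.362
step 38 ; ang: 0.101 0.560 -0.432 -1.007 ; θ̇: -1.181 0.758 0.007 -1.537 ; ee: 0.056 0.502 1.029 ; u: -17.401 -16.448 0.490 0.383
step 39 ; ang: 0.089 0.568 -0.432 -1.022 ; θ̇: -1.200 0.783 0.006 -1.490 ; ee: 0.063 0.495 1.029 ; u: -17.000 -16.334 0.493 0.404
step 40 ; ang: 0.077 0.575 -0.432 -1.037 ; θ̇: -1.218 0.807 0.005 -1.443 ; ee: 0.070 0.488 1.029 ; u: -16.580 -16.218 0.495 0.424
step 41 ; ang: 0.065 0.584 -0.432 -1.051 ; θ̇: -1.235 0.830 0.004 -1.397 ; ee: 0.077 0.481 1.029 ; u: -16.143 -16.101 0.497 0.445
step 42 ; ang: 0.052 0.592 -0.432 -1.065 ; θ̇: -1.252 0.853 0.004 -1.351 ; ee: 0.084 0.474 1.029 ; u: -15.689 -15.984 0.500 0.465
step 43 ; ang: 0.040 0.601 -0.432 -1.078 ; θ̇: -1.268 0.874 0.003 -1.306 ; ee: 0.091 0.467 1.029 ; u: -15.222 -15.867 0.502 0.484
step 44 ; ang: 0.027 0.610 -0.432 -1.091 ; θ̇: -1.282 0.895 0.002 -1.263 ; ee: 0.098 0.461 1.029
max |u| (N·m): 54.458


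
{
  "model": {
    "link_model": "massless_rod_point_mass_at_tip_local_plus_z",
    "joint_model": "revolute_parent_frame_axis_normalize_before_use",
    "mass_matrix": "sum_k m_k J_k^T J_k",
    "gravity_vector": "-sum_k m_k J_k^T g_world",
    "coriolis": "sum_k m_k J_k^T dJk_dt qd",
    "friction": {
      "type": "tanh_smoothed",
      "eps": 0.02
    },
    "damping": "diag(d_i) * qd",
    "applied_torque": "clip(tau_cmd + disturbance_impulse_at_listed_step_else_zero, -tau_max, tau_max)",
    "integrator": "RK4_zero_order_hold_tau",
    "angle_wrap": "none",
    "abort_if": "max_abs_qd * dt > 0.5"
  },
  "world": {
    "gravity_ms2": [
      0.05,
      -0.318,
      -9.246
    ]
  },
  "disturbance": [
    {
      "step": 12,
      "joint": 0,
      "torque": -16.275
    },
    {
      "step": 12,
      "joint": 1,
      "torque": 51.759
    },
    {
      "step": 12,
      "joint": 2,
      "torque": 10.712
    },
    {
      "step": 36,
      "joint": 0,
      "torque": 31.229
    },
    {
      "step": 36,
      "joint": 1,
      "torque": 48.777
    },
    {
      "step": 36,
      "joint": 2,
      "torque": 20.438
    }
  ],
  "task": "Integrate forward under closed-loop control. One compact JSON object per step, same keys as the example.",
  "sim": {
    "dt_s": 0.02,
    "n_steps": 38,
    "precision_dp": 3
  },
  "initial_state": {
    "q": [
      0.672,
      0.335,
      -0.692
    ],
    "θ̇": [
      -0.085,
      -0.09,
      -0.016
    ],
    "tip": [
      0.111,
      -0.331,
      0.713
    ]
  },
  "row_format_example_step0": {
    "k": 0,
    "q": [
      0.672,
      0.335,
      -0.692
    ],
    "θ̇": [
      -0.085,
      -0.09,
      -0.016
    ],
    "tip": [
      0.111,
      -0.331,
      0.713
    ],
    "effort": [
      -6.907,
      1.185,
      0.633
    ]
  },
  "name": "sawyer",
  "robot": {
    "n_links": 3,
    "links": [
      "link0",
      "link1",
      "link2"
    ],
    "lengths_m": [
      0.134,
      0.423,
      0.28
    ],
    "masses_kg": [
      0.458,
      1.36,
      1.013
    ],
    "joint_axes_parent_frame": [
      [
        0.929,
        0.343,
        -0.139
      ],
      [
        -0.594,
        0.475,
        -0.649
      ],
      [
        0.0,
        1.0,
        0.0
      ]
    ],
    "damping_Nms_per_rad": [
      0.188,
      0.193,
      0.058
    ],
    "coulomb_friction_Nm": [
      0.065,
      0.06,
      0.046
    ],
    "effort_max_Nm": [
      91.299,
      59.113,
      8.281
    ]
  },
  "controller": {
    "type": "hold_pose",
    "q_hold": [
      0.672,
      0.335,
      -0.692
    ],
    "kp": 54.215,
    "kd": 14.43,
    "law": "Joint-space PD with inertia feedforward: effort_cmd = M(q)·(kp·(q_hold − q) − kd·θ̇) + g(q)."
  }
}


{"k":1,"q":[0.671,0.334,-0.692],"\u03b8\u0307":[-0.058,-0.059,-0.013],"tip":[0.11,-0.33,0.713],"effort":[-7.129,1.101,0.573]}
{"k":2,"q":[0.67,0.333,-0.693],"\u03b8\u0307":[-0.037,-0.036,-0.011],"tip":[0.109,-0.33,0.713],"effort":[-7.307,1.035,0.526]}
{"k":3,"q":[0.669,0.332,-0.693],"\u03b8\u0307":[-0.021,-0.019,-0.009],"tip":[0.109,-0.33,0.713],"effort":[-7.447,0.985,0.488]}
{"k":4,"q":[0.669,0.332,-0.693],"\u03b8\u0307":[-0.011,-0.008,-0.006],"tip":[0.109,-0.33,0.714],"effort":[-7.554,0.95,0.46]}
{"k":5,"q":[0.669,0.332,-0.693],"\u03b8\u0307":[-0.003,-0.002,-0.002],"tip":[0.109,-0.33,0.714],"effort":[-7.633,0.928,0.439]}
{"k":6,"q":[0.669,0.332,-0.693],"\u03b8\u0307":[0.001,0.002,0.0],"tip":[0.109,-0.33,0.714],"effort":[-7.69,0.916,0.425]}
{"k":7,"q":[0.669,0.332,-0.693],"\u03b8\u0307":[0.004,0.004,0.002],"tip":[0.109,-0.33,0.714],"effort":[-7.731,0.908,0.415]}
{"k":8,"q":[0.669,0.332,-0.693],"\u03b8\u0307":[0.006,0.006,0.003],"tip":[0.109,-0.33,0.714],"effort":[-7.761,0.904,0.408]}
{"k":9,"q":[0.669,0.332,-0.693],"\u03b8\u0307":[0.007,0.006,0.004],"tip":[0.109,-0.33,0.713],"effort":[-7.783,0.901,0.403]}
{"k":10,"q":[0.669,0.332,-0.693],"\u03b8\u0307":[0.008,0.006,0.004],"tip":[0.109,-0.33,0.713],"effort":[-7.8,0.899,0.399]}
{"k":11,"q":[0.669,0.332,-0.693],"\u03b8\u0307":[0.008,0.006,0.004],"tip":[0.109,-0.33,0.713],"effort":[-7.813,0.897,0.396]}
{"k":12,"q":[0.669,0.332,-0.693],"\u03b8\u0307":[0.008,0.006,0.004],"tip":[0.109,-0.33,0.713],"effort":[-24.097,52.655,8.281]}
{"k":13,"q":[0.674,0.358,-0.706],"\u03b8\u0307":[0.464,2.566,-1.233],"tip":[0.118,-0.322,0.713],"effort":[-2.894,-14.796,-1.993]}
{"k":14,"q":[0.681,0.401,-0.724],"\u03b8\u0307":[0.264,1.726,-0.681],"tip":[0.134,-0.309,0.713],"effort":[-3.929,-11.646,-1.49]}
{"k":15,"q":[0.685,0.429,-0.734],"\u03b8\u0307":[0.143,1.113,-0.339],"tip":[0.145,-0.301,0.713],"effort":[-4.774,-9.073,-1.098]}
{"k":16,"q":[0.688,0.447,-0.739],"\u03b8\u0307":[0.068,0.663,-0.124],"tip":[0.153,-0.295,0.712],"effort":[-5.448,-6.99,-0.786]}
{"k":17,"q":[0.688,0.457,-0.74],"\u03b8\u0307":[0.02,0.334,0.006],"tip":[0.157,-0.292,0.712],"effort":[-5.979,-5.314,-0.533]}
{"k":18,"q":[0.689,0.461,-0.739],"\u03b8\u0307":[-0.004,0.103,0.051],"tip":[0.159,-0.291,0.713],"effort":[-6.407,-3.971,-0.308]}
{"k":19,"q":[0.688,0.462,-0.738],"\u03b8\u0307":[-0.017,-0.06,0.066],"tip":[0.16,-0.29,0.713],"effort":[-6.755,-2.907,-0.126]}
{"k":20,"q":[0.688,0.459,-0.737],"\u03b8\u0307":[-0.022,-0.168,0.062],"tip":[0.159,-0.291,0.713],"effort":[-7.032,-2.087,0.019]}
{"k":21,"q":[0.687,0.455,-0.736],"\u03b8\u0307":[-0.025,-0.241,0.056],"tip":[0.157,-0.292,0.713],"effort":[-7.25,-1.436,0.135]}
{"k":22,"q":[0.687,0.45,-0.735],"\u03b8\u0307":[-0.027,-0.289,0.05],"tip":[0.155,-0.294,0.713],"effort":[-7.42,-0.92,0.226]}
{"k":23,"q":[0.686,0.444,-0.734],"\u03b8\u0307":[-0.028,-0.317,0.044],"tip":[0.152,-0.296,0.713],"effort":[-7.554,-0.513,0.298]}
{"k":24,"q":[0.686,0.438,-0.733],"\u03b8\u0307":[-0.028,-0.33,0.039],"tip":[0.15,-0.298,0.713],"effort":[-7.659,-0.193,0.353]}
{"k":25,"q":[0.685,0.431,-0.732],"\u03b8\u0307":[-0.027,-0.333,0.036],"tip":[0.147,-0.3,0.713],"effort":[-7.741,0.057,0.396]}
{"k":26,"q":[0.685,0.424,-0.731],"\u03b8\u0307":[-0.026,-0.327,0.032],"tip":[0.144,-0.302,0.713],"effort":[-7.804,0.252,0.429]}
{"k":27,"q":[0.684,0.418,-0.731],"\u03b8\u0307":[-0.025,-0.316,0.03],"tip":[0.141,-0.305,0.713],"effort":[-7.854,0.404,0.453]}
{"k":28,"q":[0.684,0.412,-0.73],"\u03b8\u0307":[-0.024,-0.302,0.028],"tip":[0.138,-0.307,0.713],"effort":[-7.892,0.52,0.471]}
{"k":29,"q":[0.683,0.406,-0.73],"\u03b8\u0307":[-0.022,-0.285,0.027],"tip":[0.136,-0.308,0.712],"effort":[-7.92,0.609,0.483]}
{"k":30,"q":[0.683,0.4,-0.729],"\u03b8\u0307":[-0.021,-0.267,0.025],"tip":[0.133,-0.31,0.712],"effort":[-7.942,0.675,0.492]}
{"k":31,"q":[0.682,0.395,-0.729],"\u03b8\u0307":[-0.019,-0.248,0.025],"tip":[0.131,-0.312,0.712],"effort":[-7.957,0.725,0.497]}
{"k":32,"q":[0.682,0.39,-0.728],"\u03b8\u0307":[-0.018,-0.229,0.024],"tip":[0.129,-0.313,0.712],"effort":[-7.967,0.762,0.5]}
{"k":33,"q":[0.682,0.386,-0.728],"\u03b8\u0307":[-0.016,-0.211,0.023],"tip":[0.127,-0.315,0.712],"effort":[-7.973,0.788,0.502]}
{"k":34,"q":[0.681,0.382,-0.727],"\u03b8\u0307":[-0.015,-0.193,0.023],"tip":[0.125,-0.316,0.712],"effort":[-7.976,0.806,0.502]}
{"k":35,"q":[0.681,0.378,-0.727],"\u03b8\u0307":[-0.014,-0.176,0.023],"tip":[0.123,-0.317,0.711],"effort":[-7.976,0.818,0.501]}
{"k":36,"q":[0.681,0.375,-0.726],"\u03b8\u0307":[-0.013,-0.161,0.022],"tip":[0.122,-0.319,0.711],"effort":[23.254,49.602,8.281]}
{"k":37,"q":[0.7,0.409,-0.77],"\u03b8\u0307":[1.893,3.492,-4.218],"tip":[0.13,-0.314,0.705],"effort":[-17.335,-14.095,-1.801]}
{"k":38,"q":[0.731,0.466,-0.838],"\u03b8\u0307":[1.227,2.288,-2.63],"tip":[0.145,-0.307,0.694]}
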